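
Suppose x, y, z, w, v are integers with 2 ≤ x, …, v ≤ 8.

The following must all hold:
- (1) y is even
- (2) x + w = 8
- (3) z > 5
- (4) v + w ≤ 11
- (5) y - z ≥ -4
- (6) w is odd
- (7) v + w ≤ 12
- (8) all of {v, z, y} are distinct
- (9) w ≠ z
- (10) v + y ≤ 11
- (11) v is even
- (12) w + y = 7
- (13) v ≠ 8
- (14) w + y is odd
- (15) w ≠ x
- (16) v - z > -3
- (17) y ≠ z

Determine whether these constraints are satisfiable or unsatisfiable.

Satisfiable

Setting (x, y, z, w, v) = (5, 4, 7, 3, 6) satisfies everything: constraint 2: x + w = 8; constraint 4: v + w = 9; constraint 5: y - z = -3, and the others follow.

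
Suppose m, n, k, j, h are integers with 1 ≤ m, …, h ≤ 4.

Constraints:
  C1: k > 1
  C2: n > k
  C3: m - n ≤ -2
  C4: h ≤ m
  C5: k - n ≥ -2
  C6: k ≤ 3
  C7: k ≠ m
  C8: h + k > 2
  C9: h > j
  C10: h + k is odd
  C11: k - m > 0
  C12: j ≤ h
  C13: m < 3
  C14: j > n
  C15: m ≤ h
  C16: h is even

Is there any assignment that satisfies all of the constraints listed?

Constraints 2, 4, 9, 11, and 14 give h ≤ m, m < k, k < n, n < j, j < h. Chaining: h ≤ m < k < n < j < h, which forces h < h — impossible.

Unsatisfiable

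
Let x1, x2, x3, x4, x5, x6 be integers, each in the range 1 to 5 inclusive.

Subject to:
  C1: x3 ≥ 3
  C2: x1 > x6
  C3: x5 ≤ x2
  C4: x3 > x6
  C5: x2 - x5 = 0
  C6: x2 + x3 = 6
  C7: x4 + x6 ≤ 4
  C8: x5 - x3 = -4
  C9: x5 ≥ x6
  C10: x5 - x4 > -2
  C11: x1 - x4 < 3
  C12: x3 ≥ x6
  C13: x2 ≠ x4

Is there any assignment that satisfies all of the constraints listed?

Setting (x1, x2, x3, x4, x5, x6) = (4, 1, 5, 2, 1, 1) satisfies everything: constraint 5: x2 - x5 = 0; constraint 6: x2 + x3 = 6, and the others follow.

Satisfiable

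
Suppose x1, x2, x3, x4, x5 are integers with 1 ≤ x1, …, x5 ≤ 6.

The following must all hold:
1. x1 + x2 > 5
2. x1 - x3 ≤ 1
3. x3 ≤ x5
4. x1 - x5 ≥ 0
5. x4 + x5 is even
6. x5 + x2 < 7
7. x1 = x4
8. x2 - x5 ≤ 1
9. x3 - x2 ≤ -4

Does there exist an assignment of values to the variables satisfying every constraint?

Constraints 2, 4, 8, and 9 give x2 − x3 ≥ 4, x3 − x1 ≥ -1, x1 − x5 ≥ 0, x5 − x2 ≥ -1.
Adding all 4 inequalities: the left sides telescope to 0, and the right sides sum to 4 + (-1) + 0 + (-1) = 2. So 0 ≥ 2, which is false.

Unsatisfiable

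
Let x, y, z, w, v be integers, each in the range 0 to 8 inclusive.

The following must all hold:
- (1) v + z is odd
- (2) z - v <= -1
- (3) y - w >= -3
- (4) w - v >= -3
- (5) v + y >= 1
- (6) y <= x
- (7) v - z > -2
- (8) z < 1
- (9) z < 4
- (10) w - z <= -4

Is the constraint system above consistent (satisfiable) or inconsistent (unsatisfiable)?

Constraints 2, 4, and 10 give w − v ≥ -3, v − z ≥ 1, z − w ≥ 4.
Adding all 3 inequalities: the left sides telescope to 0, and the right sides sum to (-3) + 1 + 4 = 2. So 0 ≥ 2, which is false.

Unsatisfiable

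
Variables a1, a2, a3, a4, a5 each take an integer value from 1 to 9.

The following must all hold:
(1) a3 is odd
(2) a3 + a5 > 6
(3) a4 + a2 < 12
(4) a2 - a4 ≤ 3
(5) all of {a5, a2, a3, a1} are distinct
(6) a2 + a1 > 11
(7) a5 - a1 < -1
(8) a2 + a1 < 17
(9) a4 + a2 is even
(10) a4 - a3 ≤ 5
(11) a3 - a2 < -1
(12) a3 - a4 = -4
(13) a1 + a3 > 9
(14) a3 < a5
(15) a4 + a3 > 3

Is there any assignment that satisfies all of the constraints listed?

The assignment a1 = 9, a2 = 5, a3 = 1, a4 = 5, a5 = 7 works:
  constraint 2 holds since a3 + a5 = 8.
  constraint 3 holds since a4 + a2 = 10.
The rest check out directly.

Satisfiable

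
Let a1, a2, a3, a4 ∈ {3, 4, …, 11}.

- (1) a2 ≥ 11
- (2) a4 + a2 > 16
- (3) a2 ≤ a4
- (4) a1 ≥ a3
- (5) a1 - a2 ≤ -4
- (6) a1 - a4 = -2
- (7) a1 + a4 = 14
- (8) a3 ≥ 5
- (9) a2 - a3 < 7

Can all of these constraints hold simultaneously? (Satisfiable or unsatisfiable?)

From constraints 4 and 8: a1 ≥ a3 ≥ 5. From constraints 1 and 3: a4 ≥ a2 ≥ 11. Hence a1 + a4 ≥ 16. But constraint 7 requires a1 + a4 = 14, and 14 < 16. Contradiction.

Unsatisfiable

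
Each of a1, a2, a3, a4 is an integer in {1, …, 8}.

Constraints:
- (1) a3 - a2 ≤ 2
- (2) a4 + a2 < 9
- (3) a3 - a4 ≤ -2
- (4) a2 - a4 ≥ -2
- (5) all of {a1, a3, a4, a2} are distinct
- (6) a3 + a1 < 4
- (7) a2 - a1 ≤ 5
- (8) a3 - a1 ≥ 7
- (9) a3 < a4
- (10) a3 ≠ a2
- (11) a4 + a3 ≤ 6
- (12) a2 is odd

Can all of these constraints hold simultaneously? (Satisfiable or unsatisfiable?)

Constraints 3, 4, 7, and 8 give a1 − a2 ≥ -5, a2 − a4 ≥ -2, a4 − a3 ≥ 2, a3 − a1 ≥ 7.
Adding all 4 inequalities: the left sides telescope to 0, and the right sides sum to (-5) + (-2) + 2 + 7 = 2. So 0 ≥ 2, which is false.

Unsatisfiable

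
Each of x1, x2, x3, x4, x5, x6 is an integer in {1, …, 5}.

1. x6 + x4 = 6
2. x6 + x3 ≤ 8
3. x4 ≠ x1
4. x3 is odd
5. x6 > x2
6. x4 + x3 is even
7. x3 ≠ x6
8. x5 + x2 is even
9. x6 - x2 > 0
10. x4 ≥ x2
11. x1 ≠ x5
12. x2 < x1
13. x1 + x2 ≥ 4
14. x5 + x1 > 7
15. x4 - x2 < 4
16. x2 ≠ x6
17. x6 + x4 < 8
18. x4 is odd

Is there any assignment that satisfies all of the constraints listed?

The assignment x1 = 5, x2 = 2, x3 = 5, x4 = 3, x5 = 4, x6 = 3 works:
  constraint 1 holds since x6 + x4 = 6.
  constraint 2 holds since x6 + x3 = 8.
  constraint 9 holds since x6 - x2 = 1.
The rest check out directly.

Satisfiable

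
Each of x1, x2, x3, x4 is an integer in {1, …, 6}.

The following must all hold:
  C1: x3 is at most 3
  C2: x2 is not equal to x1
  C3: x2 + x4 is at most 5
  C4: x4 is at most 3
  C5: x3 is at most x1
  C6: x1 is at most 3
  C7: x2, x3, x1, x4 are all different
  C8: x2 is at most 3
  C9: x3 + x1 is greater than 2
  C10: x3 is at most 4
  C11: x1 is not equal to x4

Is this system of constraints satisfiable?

Unsatisfiable

Constraints 1, 4, 6, and 8 confine each of x2, x3, x1, x4 to the 3 values {1, …, 3} (the domain already gives each ≥ 1).
Constraint 7 requires all 4 of them to be distinct, but only 3 values are available — impossible by the pigeonhole principle.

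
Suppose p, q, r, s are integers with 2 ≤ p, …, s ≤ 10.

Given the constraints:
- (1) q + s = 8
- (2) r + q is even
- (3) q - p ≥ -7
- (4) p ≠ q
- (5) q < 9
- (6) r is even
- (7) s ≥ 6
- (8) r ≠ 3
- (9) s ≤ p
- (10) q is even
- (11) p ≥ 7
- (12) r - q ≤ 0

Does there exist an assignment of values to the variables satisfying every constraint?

Try p = 8, q = 2, r = 2, s = 6.
Check constraint 1: q + s = 8; constraint 3: q - p = -6. The remaining constraints are straightforward to verify.

Satisfiable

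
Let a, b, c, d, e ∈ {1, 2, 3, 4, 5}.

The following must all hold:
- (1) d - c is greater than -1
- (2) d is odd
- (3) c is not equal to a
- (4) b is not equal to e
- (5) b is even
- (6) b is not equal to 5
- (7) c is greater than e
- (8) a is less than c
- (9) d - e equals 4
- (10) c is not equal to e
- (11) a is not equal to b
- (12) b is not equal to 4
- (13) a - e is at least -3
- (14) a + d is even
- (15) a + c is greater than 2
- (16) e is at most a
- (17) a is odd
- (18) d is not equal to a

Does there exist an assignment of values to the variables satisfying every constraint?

Take a = 1, b = 2, c = 3, d = 5, e = 1. Then constraint 1: d - c = 2; constraint 9: d - e = 4; constraint 13: a - e = 0, and every other listed constraint is also met.

Satisfiable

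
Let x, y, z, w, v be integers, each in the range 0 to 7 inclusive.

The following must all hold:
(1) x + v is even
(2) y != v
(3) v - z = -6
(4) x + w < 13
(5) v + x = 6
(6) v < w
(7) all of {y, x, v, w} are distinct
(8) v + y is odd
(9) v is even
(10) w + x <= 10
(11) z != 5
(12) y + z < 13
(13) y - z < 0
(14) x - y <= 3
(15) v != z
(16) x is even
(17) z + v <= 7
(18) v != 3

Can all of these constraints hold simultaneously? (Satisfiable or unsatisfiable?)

Satisfiable

Setting (x, y, z, w, v) = (6, 5, 6, 4, 0) satisfies everything: constraint 3: v - z = -6; constraint 4: x + w = 10, and the others follow.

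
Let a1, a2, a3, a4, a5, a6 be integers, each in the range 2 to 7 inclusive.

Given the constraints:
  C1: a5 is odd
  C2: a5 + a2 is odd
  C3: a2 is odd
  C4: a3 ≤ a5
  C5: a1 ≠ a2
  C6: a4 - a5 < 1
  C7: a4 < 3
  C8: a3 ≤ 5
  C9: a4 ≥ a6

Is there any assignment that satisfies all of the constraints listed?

Constraint 1 makes a5 odd and constraint 3 makes a2 odd, so a5 + a2 must be even. Constraint 2 says a5 + a2 is odd — contradiction.

Unsatisfiable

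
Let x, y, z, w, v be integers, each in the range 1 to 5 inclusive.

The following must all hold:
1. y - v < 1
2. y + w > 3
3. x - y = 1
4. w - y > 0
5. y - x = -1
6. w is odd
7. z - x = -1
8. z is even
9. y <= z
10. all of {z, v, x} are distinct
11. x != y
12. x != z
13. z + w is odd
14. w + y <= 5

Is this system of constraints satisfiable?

The assignment x = 3, y = 2, z = 2, w = 3, v = 4 works:
  constraint 1 holds since y - v = -2.
  constraint 2 holds since y + w = 5.
  constraint 3 holds since x - y = 1.
The rest check out directly.

Satisfiable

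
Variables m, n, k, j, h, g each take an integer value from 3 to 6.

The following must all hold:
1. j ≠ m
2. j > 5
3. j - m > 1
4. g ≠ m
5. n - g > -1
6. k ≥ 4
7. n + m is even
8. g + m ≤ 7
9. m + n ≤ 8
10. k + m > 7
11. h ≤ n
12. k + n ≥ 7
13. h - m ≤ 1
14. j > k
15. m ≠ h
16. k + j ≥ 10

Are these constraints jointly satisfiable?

Setting (m, n, k, j, h, g) = (3, 5, 5, 6, 4, 4) satisfies everything: constraint 3: j - m = 3; constraint 5: n - g = 1, and the others follow.

Satisfiable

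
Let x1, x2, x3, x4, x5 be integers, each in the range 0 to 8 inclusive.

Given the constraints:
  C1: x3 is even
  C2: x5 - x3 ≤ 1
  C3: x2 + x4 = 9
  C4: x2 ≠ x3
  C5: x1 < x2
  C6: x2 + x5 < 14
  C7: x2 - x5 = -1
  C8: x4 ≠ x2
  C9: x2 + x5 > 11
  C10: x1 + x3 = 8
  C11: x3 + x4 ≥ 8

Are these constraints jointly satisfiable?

Try x1 = 0, x2 = 6, x3 = 8, x4 = 3, x5 = 7.
Check constraint 2: x5 - x3 = -1; constraint 3: x2 + x4 = 9; constraint 6: x2 + x5 = 13. The remaining constraints are straightforward to verify.

Satisfiable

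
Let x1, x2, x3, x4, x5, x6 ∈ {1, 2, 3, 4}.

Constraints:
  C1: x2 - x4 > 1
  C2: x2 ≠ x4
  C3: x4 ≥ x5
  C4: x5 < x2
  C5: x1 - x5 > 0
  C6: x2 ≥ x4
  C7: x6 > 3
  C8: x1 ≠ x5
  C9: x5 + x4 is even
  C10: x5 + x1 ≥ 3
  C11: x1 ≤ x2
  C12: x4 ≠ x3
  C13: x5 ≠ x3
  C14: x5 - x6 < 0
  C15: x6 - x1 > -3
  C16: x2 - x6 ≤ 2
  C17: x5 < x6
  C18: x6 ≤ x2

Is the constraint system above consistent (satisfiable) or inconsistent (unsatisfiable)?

One satisfying assignment is x1 = 4, x2 = 4, x3 = 4, x4 = 1, x5 = 1, x6 = 4.
For the less obvious constraints — constraint 1: x2 - x4 = 3; constraint 5: x1 - x5 = 3 — and the others hold by inspection.

Satisfiable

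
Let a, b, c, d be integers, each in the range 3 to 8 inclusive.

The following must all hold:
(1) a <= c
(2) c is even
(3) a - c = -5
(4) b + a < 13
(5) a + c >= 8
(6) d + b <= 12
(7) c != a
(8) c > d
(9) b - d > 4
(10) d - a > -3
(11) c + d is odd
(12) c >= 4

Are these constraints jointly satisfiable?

Try a = 3, b = 8, c = 8, d = 3.
Check constraint 3: a - c = -5; constraint 4: b + a = 11. The remaining constraints are straightforward to verify.

Satisfiable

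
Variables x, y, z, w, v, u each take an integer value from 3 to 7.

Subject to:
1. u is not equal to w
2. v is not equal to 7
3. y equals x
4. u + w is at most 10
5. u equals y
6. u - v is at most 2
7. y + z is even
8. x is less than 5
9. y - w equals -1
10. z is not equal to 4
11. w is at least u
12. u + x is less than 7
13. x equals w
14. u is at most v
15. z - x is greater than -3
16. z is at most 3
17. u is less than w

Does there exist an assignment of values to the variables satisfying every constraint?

From constraints 3, 5, and 13, u = y = x = w, so u = w. But constraint 1 says u ≠ w. Contradiction.

Unsatisfiable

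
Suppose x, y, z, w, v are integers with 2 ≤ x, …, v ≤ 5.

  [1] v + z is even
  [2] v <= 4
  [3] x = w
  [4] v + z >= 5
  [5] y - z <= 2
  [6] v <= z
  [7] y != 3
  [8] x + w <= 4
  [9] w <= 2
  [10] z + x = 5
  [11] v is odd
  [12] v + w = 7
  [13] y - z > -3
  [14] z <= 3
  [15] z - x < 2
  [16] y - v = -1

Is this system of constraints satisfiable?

Unsatisfiable

From constraints 6 and 14: v ≤ z ≤ 3. From constraint 9: w ≤ 2. Hence v + w ≤ 5. But constraint 12 requires v + w = 7, and 7 > 5. Contradiction.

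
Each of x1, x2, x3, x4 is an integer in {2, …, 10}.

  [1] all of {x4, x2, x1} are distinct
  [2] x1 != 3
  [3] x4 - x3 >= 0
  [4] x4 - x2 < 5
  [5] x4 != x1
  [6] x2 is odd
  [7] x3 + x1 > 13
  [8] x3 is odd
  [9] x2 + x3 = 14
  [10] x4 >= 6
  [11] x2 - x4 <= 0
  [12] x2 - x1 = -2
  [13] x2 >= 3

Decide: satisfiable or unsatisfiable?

Satisfiable

Take x1 = 9, x2 = 7, x3 = 7, x4 = 10. Then constraint 3: x4 - x3 = 3; constraint 4: x4 - x2 = 3; constraint 7: x3 + x1 = 16, and every other listed constraint is also met.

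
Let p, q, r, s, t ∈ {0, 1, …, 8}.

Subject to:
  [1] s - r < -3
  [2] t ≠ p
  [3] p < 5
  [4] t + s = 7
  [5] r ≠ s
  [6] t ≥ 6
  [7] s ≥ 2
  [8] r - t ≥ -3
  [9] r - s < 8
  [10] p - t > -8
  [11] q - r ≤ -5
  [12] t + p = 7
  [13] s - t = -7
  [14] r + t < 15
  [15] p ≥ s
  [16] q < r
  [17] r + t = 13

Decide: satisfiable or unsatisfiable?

From constraint 6: t ≥ 6. From constraints 7 and 15: p ≥ s ≥ 2. Hence t + p ≥ 8. But constraint 12 requires t + p = 7, and 7 < 8. Contradiction.

Unsatisfiable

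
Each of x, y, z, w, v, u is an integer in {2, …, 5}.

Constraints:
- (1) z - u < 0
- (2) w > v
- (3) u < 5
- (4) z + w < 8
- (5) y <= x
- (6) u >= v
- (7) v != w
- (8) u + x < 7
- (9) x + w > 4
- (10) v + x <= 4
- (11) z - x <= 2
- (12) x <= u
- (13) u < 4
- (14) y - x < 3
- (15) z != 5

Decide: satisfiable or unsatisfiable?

Satisfiable

Setting (x, y, z, w, v, u) = (2, 2, 2, 3, 2, 3) satisfies everything: constraint 1: z - u = -1; constraint 4: z + w = 5, and the others follow.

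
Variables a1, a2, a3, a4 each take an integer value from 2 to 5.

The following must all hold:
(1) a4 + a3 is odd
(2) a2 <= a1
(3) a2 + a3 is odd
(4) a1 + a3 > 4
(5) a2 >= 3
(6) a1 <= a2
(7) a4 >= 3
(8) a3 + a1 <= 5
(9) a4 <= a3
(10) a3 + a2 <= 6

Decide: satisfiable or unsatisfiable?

From constraints 7 and 9: a3 ≥ a4 ≥ 3. From constraints 2 and 5: a1 ≥ a2 ≥ 3. Hence a3 + a1 ≥ 6. But constraint 8 requires a3 + a1 ≤ 5, and 5 < 6. Contradiction.

Unsatisfiable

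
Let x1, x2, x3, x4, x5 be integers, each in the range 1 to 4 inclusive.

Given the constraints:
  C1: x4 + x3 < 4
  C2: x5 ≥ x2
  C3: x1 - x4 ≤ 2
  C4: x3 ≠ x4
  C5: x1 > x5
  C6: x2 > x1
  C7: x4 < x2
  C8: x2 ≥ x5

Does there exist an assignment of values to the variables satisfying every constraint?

Constraints 2, 5, and 6 give x2 ≤ x5, x5 < x1, x1 < x2. Chaining: x2 ≤ x5 < x1 < x2, which forces x2 < x2 — impossible.

Unsatisfiable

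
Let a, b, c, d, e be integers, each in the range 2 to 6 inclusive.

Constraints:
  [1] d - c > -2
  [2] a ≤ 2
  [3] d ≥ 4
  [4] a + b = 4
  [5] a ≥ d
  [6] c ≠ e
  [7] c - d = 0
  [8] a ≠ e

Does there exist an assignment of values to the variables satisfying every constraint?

Unsatisfiable

From constraints 3 and 5: a ≥ d and d ≥ 4, so a ≥ 4. From constraint 2: a ≤ 2. But 2 < 4, so no value of a works.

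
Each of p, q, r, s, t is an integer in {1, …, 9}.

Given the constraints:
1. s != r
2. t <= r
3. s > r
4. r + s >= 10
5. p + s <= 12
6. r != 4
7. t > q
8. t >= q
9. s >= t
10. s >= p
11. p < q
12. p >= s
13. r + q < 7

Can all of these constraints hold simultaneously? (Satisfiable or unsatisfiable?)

Unsatisfiable

Constraints 2, 3, 7, 11, and 12 give r < s, s ≤ p, p < q, q < t, t ≤ r. Chaining: r < s ≤ p < q < t ≤ r, which forces r < r — impossible.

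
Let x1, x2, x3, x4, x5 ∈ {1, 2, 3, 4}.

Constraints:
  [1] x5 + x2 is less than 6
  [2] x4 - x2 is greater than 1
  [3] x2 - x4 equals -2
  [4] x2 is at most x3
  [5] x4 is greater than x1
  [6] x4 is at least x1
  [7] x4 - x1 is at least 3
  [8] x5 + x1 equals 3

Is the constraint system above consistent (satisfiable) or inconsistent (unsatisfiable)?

Take x1 = 1, x2 = 2, x3 = 4, x4 = 4, x5 = 2. Then constraint 1: x5 + x2 = 4; constraint 2: x4 - x2 = 2; constraint 3: x2 - x4 = -2, and every other listed constraint is also met.

Satisfiable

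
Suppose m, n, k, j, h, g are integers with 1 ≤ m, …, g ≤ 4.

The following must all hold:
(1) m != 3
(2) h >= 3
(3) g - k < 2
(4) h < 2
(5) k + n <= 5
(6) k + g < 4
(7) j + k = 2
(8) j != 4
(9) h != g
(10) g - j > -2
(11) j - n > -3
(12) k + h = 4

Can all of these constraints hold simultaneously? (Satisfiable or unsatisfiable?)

Unsatisfiable

From constraint 2: h ≥ 3. From constraint 4: h ≤ 1. But 1 < 3, so no value of h works.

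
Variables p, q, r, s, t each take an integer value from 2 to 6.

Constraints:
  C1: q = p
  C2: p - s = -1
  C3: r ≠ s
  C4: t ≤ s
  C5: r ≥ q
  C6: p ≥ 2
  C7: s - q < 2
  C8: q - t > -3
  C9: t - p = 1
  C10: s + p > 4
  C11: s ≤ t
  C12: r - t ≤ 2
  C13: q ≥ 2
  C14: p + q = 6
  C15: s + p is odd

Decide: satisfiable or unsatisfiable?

Setting (p, q, r, s, t) = (3, 3, 5, 4, 4) satisfies everything: constraint 2: p - s = -1; constraint 7: s - q = 1, and the others follow.

Satisfiable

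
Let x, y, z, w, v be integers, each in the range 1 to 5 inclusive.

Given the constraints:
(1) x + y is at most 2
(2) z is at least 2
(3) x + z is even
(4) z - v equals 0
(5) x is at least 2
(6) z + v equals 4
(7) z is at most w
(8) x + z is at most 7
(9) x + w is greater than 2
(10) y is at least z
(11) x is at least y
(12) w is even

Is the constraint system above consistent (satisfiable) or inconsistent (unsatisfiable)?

From constraint 5: x ≥ 2. From constraints 2 and 10: y ≥ z ≥ 2. Hence x + y ≥ 4. But constraint 1 requires x + y ≤ 2, and 2 < 4. Contradiction.

Unsatisfiable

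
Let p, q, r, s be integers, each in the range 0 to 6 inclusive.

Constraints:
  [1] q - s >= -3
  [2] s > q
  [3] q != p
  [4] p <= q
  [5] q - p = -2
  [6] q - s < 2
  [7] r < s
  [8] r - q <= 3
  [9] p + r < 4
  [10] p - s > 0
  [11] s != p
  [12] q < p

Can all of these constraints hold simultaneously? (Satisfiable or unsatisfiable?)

Constraints 2, 4, and 10 give p ≤ q, q < s, s < p. Chaining: p ≤ q < s < p, which forces p < p — impossible.

Unsatisfiable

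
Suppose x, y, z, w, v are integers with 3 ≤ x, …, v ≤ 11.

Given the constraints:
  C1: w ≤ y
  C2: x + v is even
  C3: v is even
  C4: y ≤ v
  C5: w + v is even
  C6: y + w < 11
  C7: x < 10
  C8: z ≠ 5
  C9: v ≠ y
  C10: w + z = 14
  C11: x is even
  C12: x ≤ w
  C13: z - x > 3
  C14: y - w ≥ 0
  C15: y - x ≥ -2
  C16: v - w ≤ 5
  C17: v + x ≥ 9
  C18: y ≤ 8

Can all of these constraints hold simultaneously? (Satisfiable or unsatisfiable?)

Satisfiable

Setting (x, y, z, w, v) = (4, 4, 10, 4, 8) satisfies everything: constraint 6: y + w = 8; constraint 10: w + z = 14; constraint 13: z - x = 6, and the others follow.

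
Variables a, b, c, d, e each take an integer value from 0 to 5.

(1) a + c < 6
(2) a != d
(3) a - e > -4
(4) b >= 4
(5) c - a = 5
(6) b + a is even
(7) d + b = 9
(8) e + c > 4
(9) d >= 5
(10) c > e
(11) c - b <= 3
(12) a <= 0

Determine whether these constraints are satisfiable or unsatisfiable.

Satisfiable

Try a = 0, b = 4, c = 5, d = 5, e = 1.
Check constraint 1: a + c = 5; constraint 3: a - e = -1; constraint 5: c - a = 5. The remaining constraints are straightforward to verify.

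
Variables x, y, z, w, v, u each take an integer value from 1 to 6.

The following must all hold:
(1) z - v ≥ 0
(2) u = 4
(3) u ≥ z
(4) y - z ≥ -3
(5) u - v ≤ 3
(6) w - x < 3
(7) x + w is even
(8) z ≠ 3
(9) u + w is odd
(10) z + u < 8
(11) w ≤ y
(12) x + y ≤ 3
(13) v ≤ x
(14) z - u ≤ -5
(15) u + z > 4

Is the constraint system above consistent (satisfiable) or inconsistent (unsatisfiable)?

Constraints 1, 5, and 14 give z − v ≥ 0, v − u ≥ -3, u − z ≥ 5.
Adding all 3 inequalities: the left sides telescope to 0, and the right sides sum to 0 + (-3) + 5 = 2. So 0 ≥ 2, which is false.

Unsatisfiable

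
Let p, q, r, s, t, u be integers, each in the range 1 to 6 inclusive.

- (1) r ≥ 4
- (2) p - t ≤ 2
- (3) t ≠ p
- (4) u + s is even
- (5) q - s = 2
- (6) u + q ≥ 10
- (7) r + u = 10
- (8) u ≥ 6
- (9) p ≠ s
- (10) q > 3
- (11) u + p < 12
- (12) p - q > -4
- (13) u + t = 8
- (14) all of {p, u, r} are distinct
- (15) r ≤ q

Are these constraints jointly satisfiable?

One satisfying assignment is p = 3, q = 6, r = 4, s = 4, t = 2, u = 6.
For the less obvious constraints — constraint 2: p - t = 1; constraint 5: q - s = 2; constraint 6: u + q = 12 — and the others hold by inspection.

Satisfiable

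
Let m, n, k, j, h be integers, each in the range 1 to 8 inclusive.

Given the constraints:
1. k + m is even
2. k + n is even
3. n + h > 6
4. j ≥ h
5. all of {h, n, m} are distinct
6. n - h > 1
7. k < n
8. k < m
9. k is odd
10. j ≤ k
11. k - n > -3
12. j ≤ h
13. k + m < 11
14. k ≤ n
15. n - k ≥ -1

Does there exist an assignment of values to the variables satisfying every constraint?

Satisfiable

Try m = 7, n = 5, k = 3, j = 3, h = 3.
Check constraint 3: n + h = 8; constraint 6: n - h = 2. The remaining constraints are straightforward to verify.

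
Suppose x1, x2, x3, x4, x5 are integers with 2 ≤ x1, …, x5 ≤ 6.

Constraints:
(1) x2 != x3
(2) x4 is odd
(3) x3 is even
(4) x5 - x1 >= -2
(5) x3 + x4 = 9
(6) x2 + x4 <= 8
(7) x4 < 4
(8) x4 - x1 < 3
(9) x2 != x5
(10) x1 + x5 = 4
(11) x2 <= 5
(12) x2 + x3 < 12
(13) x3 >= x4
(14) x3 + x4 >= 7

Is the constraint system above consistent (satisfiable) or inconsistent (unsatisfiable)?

Satisfiable

Take x1 = 2, x2 = 5, x3 = 6, x4 = 3, x5 = 2. Then constraint 4: x5 - x1 = 0; constraint 5: x3 + x4 = 9, and every other listed constraint is also met.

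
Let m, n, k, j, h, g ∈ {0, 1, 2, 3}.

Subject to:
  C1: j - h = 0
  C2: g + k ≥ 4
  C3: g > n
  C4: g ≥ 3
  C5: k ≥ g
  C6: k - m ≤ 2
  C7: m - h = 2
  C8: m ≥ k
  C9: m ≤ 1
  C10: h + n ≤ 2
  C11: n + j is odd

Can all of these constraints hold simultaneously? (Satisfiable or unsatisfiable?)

Unsatisfiable

From constraints 4 and 5: k ≥ g and g ≥ 3, so k ≥ 3. From constraints 8 and 9: k ≤ m and m ≤ 1, so k ≤ 1. But 1 < 3, so no value of k works.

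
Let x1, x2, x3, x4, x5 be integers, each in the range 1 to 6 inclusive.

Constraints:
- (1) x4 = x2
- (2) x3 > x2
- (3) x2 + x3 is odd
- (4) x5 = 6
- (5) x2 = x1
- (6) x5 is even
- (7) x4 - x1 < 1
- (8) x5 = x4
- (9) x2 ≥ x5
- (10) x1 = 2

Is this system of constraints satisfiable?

Unsatisfiable

Constraint 4 fixes x5 = 6 and constraint 10 fixes x1 = 2. Constraints 1, 5, and 8 give x5 = x4 = x2 = x1, so x5 = x1. But 6 ≠ 2 — contradiction.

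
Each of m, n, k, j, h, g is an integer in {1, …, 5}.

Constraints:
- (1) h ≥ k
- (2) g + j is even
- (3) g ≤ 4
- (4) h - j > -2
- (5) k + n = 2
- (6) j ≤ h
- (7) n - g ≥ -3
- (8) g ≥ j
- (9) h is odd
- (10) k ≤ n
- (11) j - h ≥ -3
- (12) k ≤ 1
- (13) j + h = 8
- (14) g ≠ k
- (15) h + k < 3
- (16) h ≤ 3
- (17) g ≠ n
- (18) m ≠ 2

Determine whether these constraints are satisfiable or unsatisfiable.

Unsatisfiable

From constraints 3 and 8: j ≤ g ≤ 4. From constraint 16: h ≤ 3. Hence j + h ≤ 7. But constraint 13 requires j + h = 8, and 8 > 7. Contradiction.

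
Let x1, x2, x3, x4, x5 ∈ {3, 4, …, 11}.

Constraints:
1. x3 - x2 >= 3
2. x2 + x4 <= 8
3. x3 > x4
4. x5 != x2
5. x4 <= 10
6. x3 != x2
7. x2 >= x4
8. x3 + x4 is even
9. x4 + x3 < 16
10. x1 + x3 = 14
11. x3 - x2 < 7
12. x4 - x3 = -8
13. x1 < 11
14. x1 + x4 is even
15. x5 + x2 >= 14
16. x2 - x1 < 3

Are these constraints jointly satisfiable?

Satisfiable

The assignment x1 = 3, x2 = 5, x3 = 11, x4 = 3, x5 = 10 works:
  constraint 1 holds since x3 - x2 = 6.
  constraint 2 holds since x2 + x4 = 8.
  constraint 9 holds since x4 + x3 = 14.
The rest check out directly.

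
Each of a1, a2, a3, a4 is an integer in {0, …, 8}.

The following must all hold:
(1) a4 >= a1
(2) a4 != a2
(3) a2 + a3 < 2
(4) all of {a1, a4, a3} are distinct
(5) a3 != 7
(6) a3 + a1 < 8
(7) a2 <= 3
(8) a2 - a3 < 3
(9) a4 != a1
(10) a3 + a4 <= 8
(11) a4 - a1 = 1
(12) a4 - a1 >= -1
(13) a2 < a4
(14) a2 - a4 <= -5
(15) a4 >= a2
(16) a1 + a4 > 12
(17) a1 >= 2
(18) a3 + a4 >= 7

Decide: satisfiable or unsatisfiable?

Take a1 = 6, a2 = 0, a3 = 0, a4 = 7. Then constraint 3: a2 + a3 = 0; constraint 6: a3 + a1 = 6, and every other listed constraint is also met.

Satisfiable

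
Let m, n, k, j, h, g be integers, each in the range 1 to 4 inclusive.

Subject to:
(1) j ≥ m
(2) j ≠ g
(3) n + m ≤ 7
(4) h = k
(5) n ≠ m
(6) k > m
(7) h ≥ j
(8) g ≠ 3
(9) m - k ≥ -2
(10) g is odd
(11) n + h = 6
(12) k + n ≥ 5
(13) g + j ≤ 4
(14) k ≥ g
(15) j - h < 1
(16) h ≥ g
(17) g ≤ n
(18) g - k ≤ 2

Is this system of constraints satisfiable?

One satisfying assignment is m = 1, n = 4, k = 2, j = 2, h = 2, g = 1.
For the less obvious constraints — constraint 3: n + m = 5; constraint 9: m - k = -1; constraint 11: n + h = 6 — and the others hold by inspection.

Satisfiable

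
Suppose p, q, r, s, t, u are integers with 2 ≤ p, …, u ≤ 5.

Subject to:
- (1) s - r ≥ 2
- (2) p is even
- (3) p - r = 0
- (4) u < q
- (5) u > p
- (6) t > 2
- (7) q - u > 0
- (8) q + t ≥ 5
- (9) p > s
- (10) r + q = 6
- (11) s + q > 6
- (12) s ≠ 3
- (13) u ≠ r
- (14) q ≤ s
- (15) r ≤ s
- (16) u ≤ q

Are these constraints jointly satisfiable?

Unsatisfiable

Constraints 4, 5, 9, and 14 give p < u, u < q, q ≤ s, s < p. Chaining: p < u < q ≤ s < p, which forces p < p — impossible.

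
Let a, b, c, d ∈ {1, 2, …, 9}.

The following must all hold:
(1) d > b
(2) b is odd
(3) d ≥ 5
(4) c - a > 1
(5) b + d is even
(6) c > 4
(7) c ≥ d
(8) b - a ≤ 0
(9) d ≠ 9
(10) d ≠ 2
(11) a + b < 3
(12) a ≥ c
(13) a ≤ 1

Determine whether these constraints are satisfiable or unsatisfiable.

Unsatisfiable

From constraints 3 and 7: c ≥ d and d ≥ 5, so c ≥ 5. From constraints 12 and 13: c ≤ a and a ≤ 1, so c ≤ 1. But 1 < 5, so no value of c works.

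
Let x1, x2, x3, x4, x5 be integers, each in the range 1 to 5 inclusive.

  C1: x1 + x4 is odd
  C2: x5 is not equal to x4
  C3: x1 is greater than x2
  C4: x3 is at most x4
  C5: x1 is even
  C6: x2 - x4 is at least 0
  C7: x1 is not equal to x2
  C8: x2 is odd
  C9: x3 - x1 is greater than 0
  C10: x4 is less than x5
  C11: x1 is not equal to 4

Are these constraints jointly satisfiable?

Constraints 3, 4, 6, and 9 give x1 < x3, x3 ≤ x4, x4 ≤ x2, x2 < x1. Chaining: x1 < x3 ≤ x4 ≤ x2 < x1, which forces x1 < x1 — impossible.

Unsatisfiable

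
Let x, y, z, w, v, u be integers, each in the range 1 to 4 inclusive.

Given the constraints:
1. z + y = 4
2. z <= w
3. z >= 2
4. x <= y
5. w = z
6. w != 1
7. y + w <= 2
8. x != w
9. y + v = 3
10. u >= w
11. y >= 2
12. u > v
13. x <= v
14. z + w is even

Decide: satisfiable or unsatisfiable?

Unsatisfiable

From constraint 11: y ≥ 2. From constraints 2 and 3: w ≥ z ≥ 2. Hence y + w ≥ 4. But constraint 7 requires y + w ≤ 2, and 2 < 4. Contradiction.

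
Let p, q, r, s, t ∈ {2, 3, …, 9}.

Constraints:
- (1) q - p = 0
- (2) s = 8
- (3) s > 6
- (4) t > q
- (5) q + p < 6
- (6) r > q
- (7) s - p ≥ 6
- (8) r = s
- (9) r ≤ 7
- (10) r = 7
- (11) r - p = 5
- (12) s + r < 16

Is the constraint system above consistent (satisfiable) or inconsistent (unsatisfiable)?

Constraint 10 fixes r = 7 and constraint 2 fixes s = 8, but constraint 8 requires r = s. Since 7 ≠ 8, contradiction.

Unsatisfiable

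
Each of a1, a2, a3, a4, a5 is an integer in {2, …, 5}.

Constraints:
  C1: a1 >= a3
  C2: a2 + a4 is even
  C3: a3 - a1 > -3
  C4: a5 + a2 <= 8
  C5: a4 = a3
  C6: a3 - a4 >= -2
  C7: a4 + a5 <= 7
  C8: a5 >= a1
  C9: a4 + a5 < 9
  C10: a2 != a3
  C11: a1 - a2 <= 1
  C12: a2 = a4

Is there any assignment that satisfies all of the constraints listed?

Unsatisfiable

From constraints 5 and 12, a2 = a4 = a3, so a2 = a3. But constraint 10 says a2 ≠ a3. Contradiction.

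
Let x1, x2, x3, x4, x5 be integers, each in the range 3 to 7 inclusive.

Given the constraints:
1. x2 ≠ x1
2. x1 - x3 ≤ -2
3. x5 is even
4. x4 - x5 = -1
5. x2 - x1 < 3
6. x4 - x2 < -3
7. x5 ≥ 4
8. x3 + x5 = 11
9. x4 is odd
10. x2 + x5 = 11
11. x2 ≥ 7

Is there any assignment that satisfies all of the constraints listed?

Setting (x1, x2, x3, x4, x5) = (5, 7, 7, 3, 4) satisfies everything: constraint 2: x1 - x3 = -2; constraint 4: x4 - x5 = -1; constraint 5: x2 - x1 = 2, and the others follow.

Satisfiable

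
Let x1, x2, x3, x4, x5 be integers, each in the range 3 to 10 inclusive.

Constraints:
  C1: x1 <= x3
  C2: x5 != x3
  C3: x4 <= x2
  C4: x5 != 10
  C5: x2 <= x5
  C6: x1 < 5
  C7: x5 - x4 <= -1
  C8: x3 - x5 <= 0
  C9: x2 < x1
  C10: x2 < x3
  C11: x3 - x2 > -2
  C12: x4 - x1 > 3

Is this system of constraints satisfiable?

Constraints 1, 3, 7, 8, and 9 give x5 < x4, x4 ≤ x2, x2 < x1, x1 ≤ x3, x3 ≤ x5. Chaining: x5 < x4 ≤ x2 < x1 ≤ x3 ≤ x5, which forces x5 < x5 — impossible.

Unsatisfiable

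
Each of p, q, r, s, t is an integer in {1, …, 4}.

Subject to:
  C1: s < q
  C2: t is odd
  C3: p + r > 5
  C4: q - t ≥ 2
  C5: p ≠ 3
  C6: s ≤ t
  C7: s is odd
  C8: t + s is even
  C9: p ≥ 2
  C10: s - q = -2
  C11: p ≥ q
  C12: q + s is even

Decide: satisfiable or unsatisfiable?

Try p = 4, q = 3, r = 2, s = 1, t = 1.
Check constraint 3: p + r = 6; constraint 4: q - t = 2; constraint 10: s - q = -2. The remaining constraints are straightforward to verify.

Satisfiable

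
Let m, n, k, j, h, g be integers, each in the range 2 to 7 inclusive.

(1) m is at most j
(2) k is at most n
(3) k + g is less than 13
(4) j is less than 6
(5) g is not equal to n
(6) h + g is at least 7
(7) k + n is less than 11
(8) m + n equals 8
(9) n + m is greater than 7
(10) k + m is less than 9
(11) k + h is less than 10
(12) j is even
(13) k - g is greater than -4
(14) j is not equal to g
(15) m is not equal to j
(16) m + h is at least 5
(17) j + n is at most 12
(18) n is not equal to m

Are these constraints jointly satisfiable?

Satisfiable

Take m = 3, n = 5, k = 5, j = 4, h = 4, g = 6. Then constraint 3: k + g = 11; constraint 6: h + g = 10; constraint 7: k + n = 10, and every other listed constraint is also met.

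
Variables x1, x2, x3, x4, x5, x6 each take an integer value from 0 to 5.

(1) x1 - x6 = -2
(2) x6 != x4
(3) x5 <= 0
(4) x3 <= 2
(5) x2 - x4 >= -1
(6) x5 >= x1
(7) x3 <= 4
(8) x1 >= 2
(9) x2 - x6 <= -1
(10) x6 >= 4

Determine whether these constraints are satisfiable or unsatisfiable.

From constraint 8: x1 ≥ 2. From constraints 3 and 6: x1 ≤ x5 and x5 ≤ 0, so x1 ≤ 0. But 0 < 2, so no value of x1 works.

Unsatisfiable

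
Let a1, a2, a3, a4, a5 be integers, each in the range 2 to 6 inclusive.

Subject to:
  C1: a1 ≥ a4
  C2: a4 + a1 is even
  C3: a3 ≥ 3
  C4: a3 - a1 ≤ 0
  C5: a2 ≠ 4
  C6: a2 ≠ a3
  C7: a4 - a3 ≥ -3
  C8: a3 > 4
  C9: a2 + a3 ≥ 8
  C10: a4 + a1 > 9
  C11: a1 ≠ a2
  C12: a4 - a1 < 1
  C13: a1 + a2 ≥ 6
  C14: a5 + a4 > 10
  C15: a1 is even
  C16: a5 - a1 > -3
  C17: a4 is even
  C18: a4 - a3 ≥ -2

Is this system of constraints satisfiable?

Satisfiable

One satisfying assignment is a1 = 6, a2 = 3, a3 = 6, a4 = 6, a5 = 6.
For the less obvious constraints — constraint 4: a3 - a1 = 0; constraint 7: a4 - a3 = 0 — and the others hold by inspection.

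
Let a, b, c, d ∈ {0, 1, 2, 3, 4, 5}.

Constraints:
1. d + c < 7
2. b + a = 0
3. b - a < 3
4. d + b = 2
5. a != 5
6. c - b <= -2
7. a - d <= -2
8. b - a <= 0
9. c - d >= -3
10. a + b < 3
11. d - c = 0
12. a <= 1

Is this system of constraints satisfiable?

Unsatisfiable

Constraints 6, 7, 8, and 9 give a − b ≥ 0, b − c ≥ 2, c − d ≥ -3, d − a ≥ 2.
Adding all 4 inequalities: the left sides telescope to 0, and the right sides sum to 0 + 2 + (-3) + 2 = 1. So 0 ≥ 1, which is false.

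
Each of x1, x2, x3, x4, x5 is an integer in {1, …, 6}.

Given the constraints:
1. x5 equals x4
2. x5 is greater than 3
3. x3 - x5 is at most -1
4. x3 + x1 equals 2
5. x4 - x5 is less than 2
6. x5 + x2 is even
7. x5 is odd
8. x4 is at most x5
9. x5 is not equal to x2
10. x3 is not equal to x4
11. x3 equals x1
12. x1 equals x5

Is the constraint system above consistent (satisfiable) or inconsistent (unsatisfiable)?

Unsatisfiable

From constraints 1, 11, and 12, x3 = x1 = x5 = x4, so x3 = x4. But constraint 10 says x3 ≠ x4. Contradiction.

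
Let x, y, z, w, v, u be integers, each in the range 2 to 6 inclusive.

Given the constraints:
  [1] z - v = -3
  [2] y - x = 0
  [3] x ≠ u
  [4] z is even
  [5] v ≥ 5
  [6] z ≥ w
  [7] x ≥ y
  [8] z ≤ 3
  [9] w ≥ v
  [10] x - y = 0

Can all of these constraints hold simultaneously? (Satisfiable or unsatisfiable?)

Unsatisfiable

From constraints 5 and 9: w ≥ v and v ≥ 5, so w ≥ 5. From constraints 6 and 8: w ≤ z and z ≤ 3, so w ≤ 3. But 3 < 5, so no value of w works.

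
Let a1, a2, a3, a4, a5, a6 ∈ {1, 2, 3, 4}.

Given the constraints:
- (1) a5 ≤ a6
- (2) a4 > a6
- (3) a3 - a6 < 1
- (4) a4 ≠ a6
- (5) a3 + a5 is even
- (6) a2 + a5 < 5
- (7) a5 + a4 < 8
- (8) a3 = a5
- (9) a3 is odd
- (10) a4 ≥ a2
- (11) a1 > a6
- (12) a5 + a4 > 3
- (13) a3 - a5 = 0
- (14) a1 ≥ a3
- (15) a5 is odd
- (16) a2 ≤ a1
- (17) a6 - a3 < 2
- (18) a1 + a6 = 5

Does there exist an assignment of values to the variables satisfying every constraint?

Satisfiable

One satisfying assignment is a1 = 4, a2 = 2, a3 = 1, a4 = 4, a5 = 1, a6 = 1.
For the less obvious constraints — constraint 3: a3 - a6 = 0; constraint 6: a2 + a5 = 3 — and the others hold by inspection.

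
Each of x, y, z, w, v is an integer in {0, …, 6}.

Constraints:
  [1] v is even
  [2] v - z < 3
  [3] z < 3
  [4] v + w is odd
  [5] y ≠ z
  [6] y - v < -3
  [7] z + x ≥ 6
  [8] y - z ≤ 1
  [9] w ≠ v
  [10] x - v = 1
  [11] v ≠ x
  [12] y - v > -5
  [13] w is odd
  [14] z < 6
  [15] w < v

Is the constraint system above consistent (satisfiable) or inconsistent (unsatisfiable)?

One satisfying assignment is x = 5, y = 0, z = 2, w = 3, v = 4.
For the less obvious constraints — constraint 2: v - z = 2; constraint 6: y - v = -4 — and the others hold by inspection.

Satisfiable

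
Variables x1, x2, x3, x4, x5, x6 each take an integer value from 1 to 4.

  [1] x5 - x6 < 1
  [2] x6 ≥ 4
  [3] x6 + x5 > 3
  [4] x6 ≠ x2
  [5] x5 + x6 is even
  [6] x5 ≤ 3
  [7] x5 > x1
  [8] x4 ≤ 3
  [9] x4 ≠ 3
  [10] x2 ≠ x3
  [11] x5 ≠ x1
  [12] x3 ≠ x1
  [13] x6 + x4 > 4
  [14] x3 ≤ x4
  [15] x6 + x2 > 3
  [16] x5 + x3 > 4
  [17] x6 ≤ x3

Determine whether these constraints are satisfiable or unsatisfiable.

From constraints 2 and 17: x3 ≥ x6 and x6 ≥ 4, so x3 ≥ 4. From constraints 8 and 14: x3 ≤ x4 and x4 ≤ 3, so x3 ≤ 3. But 3 < 4, so no value of x3 works.

Unsatisfiable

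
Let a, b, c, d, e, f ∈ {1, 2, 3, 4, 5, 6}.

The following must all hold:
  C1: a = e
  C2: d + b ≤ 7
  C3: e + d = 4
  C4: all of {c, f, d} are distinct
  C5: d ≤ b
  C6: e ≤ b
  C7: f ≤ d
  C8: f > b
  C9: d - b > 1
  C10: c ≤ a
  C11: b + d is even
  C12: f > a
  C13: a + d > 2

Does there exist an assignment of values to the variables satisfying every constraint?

Constraints 5, 7, and 8 give f ≤ d, d ≤ b, b < f. Chaining: f ≤ d ≤ b < f, which forces f < f — impossible.

Unsatisfiable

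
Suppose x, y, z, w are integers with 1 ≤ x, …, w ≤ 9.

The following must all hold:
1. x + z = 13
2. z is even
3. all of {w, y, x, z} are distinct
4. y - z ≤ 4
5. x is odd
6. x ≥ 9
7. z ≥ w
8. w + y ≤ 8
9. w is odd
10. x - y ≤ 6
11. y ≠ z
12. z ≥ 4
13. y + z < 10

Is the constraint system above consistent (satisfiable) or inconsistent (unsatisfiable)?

One satisfying assignment is x = 9, y = 5, z = 4, w = 3.
For the less obvious constraints — constraint 1: x + z = 13; constraint 4: y - z = 1 — and the others hold by inspection.

Satisfiable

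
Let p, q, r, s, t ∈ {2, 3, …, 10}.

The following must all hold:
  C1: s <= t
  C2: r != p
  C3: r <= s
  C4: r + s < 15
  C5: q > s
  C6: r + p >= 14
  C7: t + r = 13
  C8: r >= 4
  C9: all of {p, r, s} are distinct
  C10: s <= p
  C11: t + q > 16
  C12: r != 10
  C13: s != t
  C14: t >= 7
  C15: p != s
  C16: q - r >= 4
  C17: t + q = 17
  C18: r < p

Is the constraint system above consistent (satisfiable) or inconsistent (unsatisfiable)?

Try p = 10, q = 9, r = 5, s = 7, t = 8.
Check constraint 4: r + s = 12; constraint 6: r + p = 15; constraint 7: t + r = 13. The remaining constraints are straightforward to verify.

Satisfiable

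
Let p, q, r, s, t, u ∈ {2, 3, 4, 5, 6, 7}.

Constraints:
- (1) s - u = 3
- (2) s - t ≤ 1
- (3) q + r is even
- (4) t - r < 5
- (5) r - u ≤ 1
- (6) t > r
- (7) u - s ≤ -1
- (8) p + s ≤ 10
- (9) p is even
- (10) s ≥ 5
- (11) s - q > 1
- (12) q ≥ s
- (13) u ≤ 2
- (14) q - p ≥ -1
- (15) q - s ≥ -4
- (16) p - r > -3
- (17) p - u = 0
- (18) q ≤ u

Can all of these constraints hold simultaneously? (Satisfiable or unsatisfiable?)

Unsatisfiable

From constraints 10 and 12: q ≥ s and s ≥ 5, so q ≥ 5. From constraints 13 and 18: q ≤ u and u ≤ 2, so q ≤ 2. But 2 < 5, so no value of q works.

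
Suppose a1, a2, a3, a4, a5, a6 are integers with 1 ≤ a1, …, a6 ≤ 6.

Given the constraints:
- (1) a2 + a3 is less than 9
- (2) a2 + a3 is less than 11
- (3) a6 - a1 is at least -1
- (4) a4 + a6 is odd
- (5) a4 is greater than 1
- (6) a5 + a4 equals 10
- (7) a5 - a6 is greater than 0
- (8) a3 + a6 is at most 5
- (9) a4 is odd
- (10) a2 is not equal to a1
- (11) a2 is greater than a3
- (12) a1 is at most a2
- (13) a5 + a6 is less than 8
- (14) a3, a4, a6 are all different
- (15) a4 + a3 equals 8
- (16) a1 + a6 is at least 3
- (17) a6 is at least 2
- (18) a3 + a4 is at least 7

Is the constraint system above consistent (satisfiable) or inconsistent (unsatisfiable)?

Satisfiable

Try a1 = 2, a2 = 5, a3 = 3, a4 = 5, a5 = 5, a6 = 2.
Check constraint 1: a2 + a3 = 8; constraint 2: a2 + a3 = 8; constraint 3: a6 - a1 = 0. The remaining constraints are straightforward to verify.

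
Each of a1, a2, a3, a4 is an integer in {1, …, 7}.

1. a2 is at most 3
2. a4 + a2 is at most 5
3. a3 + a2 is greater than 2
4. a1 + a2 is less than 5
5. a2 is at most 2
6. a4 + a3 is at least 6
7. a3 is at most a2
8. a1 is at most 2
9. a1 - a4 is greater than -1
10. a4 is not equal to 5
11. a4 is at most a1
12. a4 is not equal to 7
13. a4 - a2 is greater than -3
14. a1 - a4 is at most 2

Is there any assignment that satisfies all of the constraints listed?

Unsatisfiable

From constraints 8 and 11: a4 ≤ a1 ≤ 2. From constraints 5 and 7: a3 ≤ a2 ≤ 2. Hence a4 + a3 ≤ 4. But constraint 6 requires a4 + a3 ≥ 6, and 6 > 4. Contradiction.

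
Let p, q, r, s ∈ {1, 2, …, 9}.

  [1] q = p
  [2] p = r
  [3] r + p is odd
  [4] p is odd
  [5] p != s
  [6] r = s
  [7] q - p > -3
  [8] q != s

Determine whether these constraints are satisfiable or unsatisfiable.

From constraints 1, 2, and 6, q = p = r = s, so q = s. But constraint 8 says q ≠ s. Contradiction.

Unsatisfiable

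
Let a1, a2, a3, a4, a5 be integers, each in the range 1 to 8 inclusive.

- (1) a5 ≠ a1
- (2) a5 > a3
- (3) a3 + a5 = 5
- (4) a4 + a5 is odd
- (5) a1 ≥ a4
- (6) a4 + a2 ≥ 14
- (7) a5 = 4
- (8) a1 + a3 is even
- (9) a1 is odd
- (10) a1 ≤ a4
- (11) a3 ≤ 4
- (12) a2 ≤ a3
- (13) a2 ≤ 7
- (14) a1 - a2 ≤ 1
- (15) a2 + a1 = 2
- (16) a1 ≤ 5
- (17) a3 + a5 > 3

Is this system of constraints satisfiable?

Unsatisfiable

From constraints 5 and 16: a4 ≤ a1 ≤ 5. From constraint 13: a2 ≤ 7. Hence a4 + a2 ≤ 12. But constraint 6 requires a4 + a2 ≥ 14, and 14 > 12. Contradiction.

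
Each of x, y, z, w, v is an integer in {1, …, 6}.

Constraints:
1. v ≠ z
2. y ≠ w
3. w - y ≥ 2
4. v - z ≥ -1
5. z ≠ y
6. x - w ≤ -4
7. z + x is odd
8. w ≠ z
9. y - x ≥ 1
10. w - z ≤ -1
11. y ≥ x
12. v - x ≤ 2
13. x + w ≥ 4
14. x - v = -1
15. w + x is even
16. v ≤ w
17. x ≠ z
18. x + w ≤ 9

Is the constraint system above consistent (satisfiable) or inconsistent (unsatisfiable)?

Constraints 3, 4, 9, 10, and 12 give x − v ≥ -2, v − z ≥ -1, z − w ≥ 1, w − y ≥ 2, y − x ≥ 1.
Adding all 5 inequalities: the left sides telescope to 0, and the right sides sum to (-2) + (-1) + 1 + 2 + 1 = 1. So 0 ≥ 1, which is false.

Unsatisfiable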